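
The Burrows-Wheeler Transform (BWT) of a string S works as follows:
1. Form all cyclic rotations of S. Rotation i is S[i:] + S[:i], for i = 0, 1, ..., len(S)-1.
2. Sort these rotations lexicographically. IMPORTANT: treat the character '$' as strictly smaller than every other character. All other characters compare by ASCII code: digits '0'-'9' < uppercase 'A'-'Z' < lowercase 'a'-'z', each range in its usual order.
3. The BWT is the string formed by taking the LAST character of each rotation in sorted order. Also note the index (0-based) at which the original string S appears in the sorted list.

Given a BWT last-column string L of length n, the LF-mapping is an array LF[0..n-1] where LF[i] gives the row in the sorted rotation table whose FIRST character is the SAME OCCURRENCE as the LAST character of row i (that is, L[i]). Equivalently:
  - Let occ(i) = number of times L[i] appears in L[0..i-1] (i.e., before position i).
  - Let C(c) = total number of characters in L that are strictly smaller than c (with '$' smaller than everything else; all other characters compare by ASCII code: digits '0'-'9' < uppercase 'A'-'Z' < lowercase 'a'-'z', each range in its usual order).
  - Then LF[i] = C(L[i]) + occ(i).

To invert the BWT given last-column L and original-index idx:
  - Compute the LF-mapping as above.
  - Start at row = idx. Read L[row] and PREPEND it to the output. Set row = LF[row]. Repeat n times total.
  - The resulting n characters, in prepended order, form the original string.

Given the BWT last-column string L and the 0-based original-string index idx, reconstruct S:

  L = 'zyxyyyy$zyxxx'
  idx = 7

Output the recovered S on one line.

Answer: yxzyyxxyyyxz$

Derivation:
LF mapping: 11 5 1 6 7 8 9 0 12 10 2 3 4
Walk LF starting at row 7, prepending L[row]:
  step 1: row=7, L[7]='$', prepend. Next row=LF[7]=0
  step 2: row=0, L[0]='z', prepend. Next row=LF[0]=11
  step 3: row=11, L[11]='x', prepend. Next row=LF[11]=3
  step 4: row=3, L[3]='y', prepend. Next row=LF[3]=6
  step 5: row=6, L[6]='y', prepend. Next row=LF[6]=9
  step 6: row=9, L[9]='y', prepend. Next row=LF[9]=10
  step 7: row=10, L[10]='x', prepend. Next row=LF[10]=2
  step 8: row=2, L[2]='x', prepend. Next row=LF[2]=1
  step 9: row=1, L[1]='y', prepend. Next row=LF[1]=5
  step 10: row=5, L[5]='y', prepend. Next row=LF[5]=8
  step 11: row=8, L[8]='z', prepend. Next row=LF[8]=12
  step 12: row=12, L[12]='x', prepend. Next row=LF[12]=4
  step 13: row=4, L[4]='y', prepend. Next row=LF[4]=7
Reversed output: yxzyyxxyyyxz$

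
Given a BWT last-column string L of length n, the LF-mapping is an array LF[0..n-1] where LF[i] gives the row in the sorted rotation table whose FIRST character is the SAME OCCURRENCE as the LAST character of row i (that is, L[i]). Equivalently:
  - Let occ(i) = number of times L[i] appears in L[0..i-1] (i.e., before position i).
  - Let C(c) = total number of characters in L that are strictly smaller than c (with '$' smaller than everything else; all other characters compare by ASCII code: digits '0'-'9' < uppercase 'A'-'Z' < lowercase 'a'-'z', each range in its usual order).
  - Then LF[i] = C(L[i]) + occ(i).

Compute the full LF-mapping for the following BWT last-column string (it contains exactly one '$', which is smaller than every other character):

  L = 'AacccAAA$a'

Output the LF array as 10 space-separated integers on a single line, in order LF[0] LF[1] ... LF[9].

Answer: 1 5 7 8 9 2 3 4 0 6

Derivation:
Char counts: '$':1, 'A':4, 'a':2, 'c':3
C (first-col start): C('$')=0, C('A')=1, C('a')=5, C('c')=7
L[0]='A': occ=0, LF[0]=C('A')+0=1+0=1
L[1]='a': occ=0, LF[1]=C('a')+0=5+0=5
L[2]='c': occ=0, LF[2]=C('c')+0=7+0=7
L[3]='c': occ=1, LF[3]=C('c')+1=7+1=8
L[4]='c': occ=2, LF[4]=C('c')+2=7+2=9
L[5]='A': occ=1, LF[5]=C('A')+1=1+1=2
L[6]='A': occ=2, LF[6]=C('A')+2=1+2=3
L[7]='A': occ=3, LF[7]=C('A')+3=1+3=4
L[8]='$': occ=0, LF[8]=C('$')+0=0+0=0
L[9]='a': occ=1, LF[9]=C('a')+1=5+1=6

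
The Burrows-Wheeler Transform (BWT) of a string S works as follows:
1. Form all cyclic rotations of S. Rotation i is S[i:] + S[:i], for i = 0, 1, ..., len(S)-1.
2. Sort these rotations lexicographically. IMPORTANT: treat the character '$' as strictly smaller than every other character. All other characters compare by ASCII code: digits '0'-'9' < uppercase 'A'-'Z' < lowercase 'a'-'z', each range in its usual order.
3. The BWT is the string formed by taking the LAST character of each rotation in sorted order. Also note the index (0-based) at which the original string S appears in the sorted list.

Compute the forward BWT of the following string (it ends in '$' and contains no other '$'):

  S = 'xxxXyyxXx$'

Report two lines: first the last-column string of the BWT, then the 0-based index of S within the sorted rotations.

All 10 rotations (rotation i = S[i:]+S[:i]):
  rot[0] = xxxXyyxXx$
  rot[1] = xxXyyxXx$x
  rot[2] = xXyyxXx$xx
  rot[3] = XyyxXx$xxx
  rot[4] = yyxXx$xxxX
  rot[5] = yxXx$xxxXy
  rot[6] = xXx$xxxXyy
  rot[7] = Xx$xxxXyyx
  rot[8] = x$xxxXyyxX
  rot[9] = $xxxXyyxXx
Sorted (with $ < everything):
  sorted[0] = $xxxXyyxXx  (last char: 'x')
  sorted[1] = Xx$xxxXyyx  (last char: 'x')
  sorted[2] = XyyxXx$xxx  (last char: 'x')
  sorted[3] = x$xxxXyyxX  (last char: 'X')
  sorted[4] = xXx$xxxXyy  (last char: 'y')
  sorted[5] = xXyyxXx$xx  (last char: 'x')
  sorted[6] = xxXyyxXx$x  (last char: 'x')
  sorted[7] = xxxXyyxXx$  (last char: '$')
  sorted[8] = yxXx$xxxXy  (last char: 'y')
  sorted[9] = yyxXx$xxxX  (last char: 'X')
Last column: xxxXyxx$yX
Original string S is at sorted index 7

Answer: xxxXyxx$yX
7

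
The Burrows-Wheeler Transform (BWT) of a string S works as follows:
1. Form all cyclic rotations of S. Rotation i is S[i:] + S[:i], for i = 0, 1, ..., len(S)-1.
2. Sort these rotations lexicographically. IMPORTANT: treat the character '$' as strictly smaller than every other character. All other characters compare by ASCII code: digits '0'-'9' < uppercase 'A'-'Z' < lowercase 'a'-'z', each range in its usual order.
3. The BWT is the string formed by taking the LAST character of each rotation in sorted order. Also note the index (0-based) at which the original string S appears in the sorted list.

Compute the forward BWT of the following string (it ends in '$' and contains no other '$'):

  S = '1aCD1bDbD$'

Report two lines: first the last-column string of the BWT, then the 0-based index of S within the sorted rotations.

All 10 rotations (rotation i = S[i:]+S[:i]):
  rot[0] = 1aCD1bDbD$
  rot[1] = aCD1bDbD$1
  rot[2] = CD1bDbD$1a
  rot[3] = D1bDbD$1aC
  rot[4] = 1bDbD$1aCD
  rot[5] = bDbD$1aCD1
  rot[6] = DbD$1aCD1b
  rot[7] = bD$1aCD1bD
  rot[8] = D$1aCD1bDb
  rot[9] = $1aCD1bDbD
Sorted (with $ < everything):
  sorted[0] = $1aCD1bDbD  (last char: 'D')
  sorted[1] = 1aCD1bDbD$  (last char: '$')
  sorted[2] = 1bDbD$1aCD  (last char: 'D')
  sorted[3] = CD1bDbD$1a  (last char: 'a')
  sorted[4] = D$1aCD1bDb  (last char: 'b')
  sorted[5] = D1bDbD$1aC  (last char: 'C')
  sorted[6] = DbD$1aCD1b  (last char: 'b')
  sorted[7] = aCD1bDbD$1  (last char: '1')
  sorted[8] = bD$1aCD1bD  (last char: 'D')
  sorted[9] = bDbD$1aCD1  (last char: '1')
Last column: D$DabCb1D1
Original string S is at sorted index 1

Answer: D$DabCb1D1
1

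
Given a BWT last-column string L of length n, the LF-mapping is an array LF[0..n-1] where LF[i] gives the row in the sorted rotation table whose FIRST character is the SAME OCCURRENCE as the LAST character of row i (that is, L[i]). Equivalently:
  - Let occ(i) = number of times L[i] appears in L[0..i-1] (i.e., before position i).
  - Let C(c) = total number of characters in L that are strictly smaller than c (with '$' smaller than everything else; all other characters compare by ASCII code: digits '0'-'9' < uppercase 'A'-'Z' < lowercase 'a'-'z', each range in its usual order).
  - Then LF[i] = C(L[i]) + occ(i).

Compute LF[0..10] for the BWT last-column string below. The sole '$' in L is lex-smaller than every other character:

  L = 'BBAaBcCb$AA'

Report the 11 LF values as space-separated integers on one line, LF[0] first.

Answer: 4 5 1 8 6 10 7 9 0 2 3

Derivation:
Char counts: '$':1, 'A':3, 'B':3, 'C':1, 'a':1, 'b':1, 'c':1
C (first-col start): C('$')=0, C('A')=1, C('B')=4, C('C')=7, C('a')=8, C('b')=9, C('c')=10
L[0]='B': occ=0, LF[0]=C('B')+0=4+0=4
L[1]='B': occ=1, LF[1]=C('B')+1=4+1=5
L[2]='A': occ=0, LF[2]=C('A')+0=1+0=1
L[3]='a': occ=0, LF[3]=C('a')+0=8+0=8
L[4]='B': occ=2, LF[4]=C('B')+2=4+2=6
L[5]='c': occ=0, LF[5]=C('c')+0=10+0=10
L[6]='C': occ=0, LF[6]=C('C')+0=7+0=7
L[7]='b': occ=0, LF[7]=C('b')+0=9+0=9
L[8]='$': occ=0, LF[8]=C('$')+0=0+0=0
L[9]='A': occ=1, LF[9]=C('A')+1=1+1=2
L[10]='A': occ=2, LF[10]=C('A')+2=1+2=3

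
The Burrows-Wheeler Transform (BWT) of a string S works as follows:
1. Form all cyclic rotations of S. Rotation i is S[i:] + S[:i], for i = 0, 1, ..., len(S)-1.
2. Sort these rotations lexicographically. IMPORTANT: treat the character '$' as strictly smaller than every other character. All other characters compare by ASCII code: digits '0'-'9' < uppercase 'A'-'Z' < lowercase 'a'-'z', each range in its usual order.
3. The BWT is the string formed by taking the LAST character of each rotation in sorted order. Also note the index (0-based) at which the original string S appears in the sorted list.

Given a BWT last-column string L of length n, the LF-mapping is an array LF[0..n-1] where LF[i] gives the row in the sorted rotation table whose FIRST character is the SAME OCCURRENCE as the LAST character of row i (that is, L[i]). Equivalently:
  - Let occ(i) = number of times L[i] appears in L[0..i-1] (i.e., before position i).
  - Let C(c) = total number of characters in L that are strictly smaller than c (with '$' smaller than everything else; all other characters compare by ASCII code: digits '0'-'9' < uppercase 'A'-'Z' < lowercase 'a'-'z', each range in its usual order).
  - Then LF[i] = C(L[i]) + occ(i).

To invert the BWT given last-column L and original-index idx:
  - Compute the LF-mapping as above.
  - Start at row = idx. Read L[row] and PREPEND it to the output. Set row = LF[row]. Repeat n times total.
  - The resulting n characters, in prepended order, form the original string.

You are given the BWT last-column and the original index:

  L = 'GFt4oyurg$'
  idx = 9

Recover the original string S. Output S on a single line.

LF mapping: 3 2 7 1 5 9 8 6 4 0
Walk LF starting at row 9, prepending L[row]:
  step 1: row=9, L[9]='$', prepend. Next row=LF[9]=0
  step 2: row=0, L[0]='G', prepend. Next row=LF[0]=3
  step 3: row=3, L[3]='4', prepend. Next row=LF[3]=1
  step 4: row=1, L[1]='F', prepend. Next row=LF[1]=2
  step 5: row=2, L[2]='t', prepend. Next row=LF[2]=7
  step 6: row=7, L[7]='r', prepend. Next row=LF[7]=6
  step 7: row=6, L[6]='u', prepend. Next row=LF[6]=8
  step 8: row=8, L[8]='g', prepend. Next row=LF[8]=4
  step 9: row=4, L[4]='o', prepend. Next row=LF[4]=5
  step 10: row=5, L[5]='y', prepend. Next row=LF[5]=9
Reversed output: yogurtF4G$

Answer: yogurtF4G$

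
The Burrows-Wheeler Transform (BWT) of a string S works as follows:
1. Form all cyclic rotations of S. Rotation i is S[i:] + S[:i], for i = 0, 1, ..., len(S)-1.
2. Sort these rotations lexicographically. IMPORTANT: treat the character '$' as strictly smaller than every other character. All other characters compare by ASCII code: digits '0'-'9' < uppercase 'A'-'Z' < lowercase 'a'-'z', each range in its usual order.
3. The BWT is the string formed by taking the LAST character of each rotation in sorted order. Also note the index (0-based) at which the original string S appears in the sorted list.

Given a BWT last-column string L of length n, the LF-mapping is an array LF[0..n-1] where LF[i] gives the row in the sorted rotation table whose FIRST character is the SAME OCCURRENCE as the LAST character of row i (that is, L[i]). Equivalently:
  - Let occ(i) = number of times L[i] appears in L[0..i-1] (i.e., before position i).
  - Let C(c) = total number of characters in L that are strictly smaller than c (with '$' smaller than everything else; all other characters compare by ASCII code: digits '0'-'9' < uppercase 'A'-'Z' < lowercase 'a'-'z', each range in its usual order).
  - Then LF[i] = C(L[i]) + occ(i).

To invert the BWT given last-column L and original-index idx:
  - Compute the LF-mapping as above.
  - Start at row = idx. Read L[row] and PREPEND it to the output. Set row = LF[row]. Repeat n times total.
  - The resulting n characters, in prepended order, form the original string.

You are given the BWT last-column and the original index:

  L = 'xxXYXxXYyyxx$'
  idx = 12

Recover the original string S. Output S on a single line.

Answer: yxxyxYxXXYXx$

Derivation:
LF mapping: 6 7 1 4 2 8 3 5 11 12 9 10 0
Walk LF starting at row 12, prepending L[row]:
  step 1: row=12, L[12]='$', prepend. Next row=LF[12]=0
  step 2: row=0, L[0]='x', prepend. Next row=LF[0]=6
  step 3: row=6, L[6]='X', prepend. Next row=LF[6]=3
  step 4: row=3, L[3]='Y', prepend. Next row=LF[3]=4
  step 5: row=4, L[4]='X', prepend. Next row=LF[4]=2
  step 6: row=2, L[2]='X', prepend. Next row=LF[2]=1
  step 7: row=1, L[1]='x', prepend. Next row=LF[1]=7
  step 8: row=7, L[7]='Y', prepend. Next row=LF[7]=5
  step 9: row=5, L[5]='x', prepend. Next row=LF[5]=8
  step 10: row=8, L[8]='y', prepend. Next row=LF[8]=11
  step 11: row=11, L[11]='x', prepend. Next row=LF[11]=10
  step 12: row=10, L[10]='x', prepend. Next row=LF[10]=9
  step 13: row=9, L[9]='y', prepend. Next row=LF[9]=12
Reversed output: yxxyxYxXXYXx$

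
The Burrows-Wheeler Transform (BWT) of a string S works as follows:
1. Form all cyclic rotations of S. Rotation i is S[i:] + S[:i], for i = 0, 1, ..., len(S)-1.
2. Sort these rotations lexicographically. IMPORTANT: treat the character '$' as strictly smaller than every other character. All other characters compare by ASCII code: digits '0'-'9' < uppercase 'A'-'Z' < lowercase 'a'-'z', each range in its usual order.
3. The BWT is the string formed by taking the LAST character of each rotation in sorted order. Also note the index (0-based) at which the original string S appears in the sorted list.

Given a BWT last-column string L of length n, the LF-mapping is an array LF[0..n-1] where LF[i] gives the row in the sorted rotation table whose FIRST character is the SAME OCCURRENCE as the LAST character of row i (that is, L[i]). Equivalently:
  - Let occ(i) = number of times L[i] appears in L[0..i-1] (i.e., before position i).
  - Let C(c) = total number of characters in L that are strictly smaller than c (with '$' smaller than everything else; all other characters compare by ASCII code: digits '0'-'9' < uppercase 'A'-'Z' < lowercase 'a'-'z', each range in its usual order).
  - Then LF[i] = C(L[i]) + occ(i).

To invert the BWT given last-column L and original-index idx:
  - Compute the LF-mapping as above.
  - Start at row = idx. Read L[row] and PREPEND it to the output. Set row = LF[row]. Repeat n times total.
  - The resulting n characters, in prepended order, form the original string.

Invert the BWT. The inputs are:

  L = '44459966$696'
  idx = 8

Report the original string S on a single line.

Answer: 69966695444$

Derivation:
LF mapping: 1 2 3 4 9 10 5 6 0 7 11 8
Walk LF starting at row 8, prepending L[row]:
  step 1: row=8, L[8]='$', prepend. Next row=LF[8]=0
  step 2: row=0, L[0]='4', prepend. Next row=LF[0]=1
  step 3: row=1, L[1]='4', prepend. Next row=LF[1]=2
  step 4: row=2, L[2]='4', prepend. Next row=LF[2]=3
  step 5: row=3, L[3]='5', prepend. Next row=LF[3]=4
  step 6: row=4, L[4]='9', prepend. Next row=LF[4]=9
  step 7: row=9, L[9]='6', prepend. Next row=LF[9]=7
  step 8: row=7, L[7]='6', prepend. Next row=LF[7]=6
  step 9: row=6, L[6]='6', prepend. Next row=LF[6]=5
  step 10: row=5, L[5]='9', prepend. Next row=LF[5]=10
  step 11: row=10, L[10]='9', prepend. Next row=LF[10]=11
  step 12: row=11, L[11]='6', prepend. Next row=LF[11]=8
Reversed output: 69966695444$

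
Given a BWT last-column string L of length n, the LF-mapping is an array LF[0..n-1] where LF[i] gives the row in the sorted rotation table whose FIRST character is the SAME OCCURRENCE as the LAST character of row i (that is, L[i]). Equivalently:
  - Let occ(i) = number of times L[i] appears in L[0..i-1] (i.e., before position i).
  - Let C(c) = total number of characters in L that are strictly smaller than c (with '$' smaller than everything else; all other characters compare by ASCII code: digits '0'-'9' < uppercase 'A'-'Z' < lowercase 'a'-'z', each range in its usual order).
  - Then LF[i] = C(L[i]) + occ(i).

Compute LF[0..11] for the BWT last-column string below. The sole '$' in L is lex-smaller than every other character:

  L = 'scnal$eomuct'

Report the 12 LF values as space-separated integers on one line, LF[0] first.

Char counts: '$':1, 'a':1, 'c':2, 'e':1, 'l':1, 'm':1, 'n':1, 'o':1, 's':1, 't':1, 'u':1
C (first-col start): C('$')=0, C('a')=1, C('c')=2, C('e')=4, C('l')=5, C('m')=6, C('n')=7, C('o')=8, C('s')=9, C('t')=10, C('u')=11
L[0]='s': occ=0, LF[0]=C('s')+0=9+0=9
L[1]='c': occ=0, LF[1]=C('c')+0=2+0=2
L[2]='n': occ=0, LF[2]=C('n')+0=7+0=7
L[3]='a': occ=0, LF[3]=C('a')+0=1+0=1
L[4]='l': occ=0, LF[4]=C('l')+0=5+0=5
L[5]='$': occ=0, LF[5]=C('$')+0=0+0=0
L[6]='e': occ=0, LF[6]=C('e')+0=4+0=4
L[7]='o': occ=0, LF[7]=C('o')+0=8+0=8
L[8]='m': occ=0, LF[8]=C('m')+0=6+0=6
L[9]='u': occ=0, LF[9]=C('u')+0=11+0=11
L[10]='c': occ=1, LF[10]=C('c')+1=2+1=3
L[11]='t': occ=0, LF[11]=C('t')+0=10+0=10

Answer: 9 2 7 1 5 0 4 8 6 11 3 10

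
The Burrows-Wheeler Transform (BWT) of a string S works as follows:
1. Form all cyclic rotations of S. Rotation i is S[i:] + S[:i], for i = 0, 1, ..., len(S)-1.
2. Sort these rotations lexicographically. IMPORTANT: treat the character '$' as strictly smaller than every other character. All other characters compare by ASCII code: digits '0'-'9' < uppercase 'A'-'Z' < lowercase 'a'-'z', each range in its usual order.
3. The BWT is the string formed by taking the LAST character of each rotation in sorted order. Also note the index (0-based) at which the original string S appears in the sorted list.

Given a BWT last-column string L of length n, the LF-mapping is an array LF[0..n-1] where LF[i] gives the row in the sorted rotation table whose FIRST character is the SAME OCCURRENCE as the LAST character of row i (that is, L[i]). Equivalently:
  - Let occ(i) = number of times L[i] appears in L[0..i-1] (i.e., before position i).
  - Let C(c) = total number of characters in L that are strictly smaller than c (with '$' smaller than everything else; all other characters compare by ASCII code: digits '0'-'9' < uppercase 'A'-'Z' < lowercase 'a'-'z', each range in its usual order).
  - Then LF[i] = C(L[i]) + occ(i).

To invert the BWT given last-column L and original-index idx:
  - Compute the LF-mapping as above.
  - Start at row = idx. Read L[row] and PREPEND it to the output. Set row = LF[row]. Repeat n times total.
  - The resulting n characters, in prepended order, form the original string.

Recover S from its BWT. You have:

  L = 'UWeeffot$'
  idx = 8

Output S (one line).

Answer: toffeeWU$

Derivation:
LF mapping: 1 2 3 4 5 6 7 8 0
Walk LF starting at row 8, prepending L[row]:
  step 1: row=8, L[8]='$', prepend. Next row=LF[8]=0
  step 2: row=0, L[0]='U', prepend. Next row=LF[0]=1
  step 3: row=1, L[1]='W', prepend. Next row=LF[1]=2
  step 4: row=2, L[2]='e', prepend. Next row=LF[2]=3
  step 5: row=3, L[3]='e', prepend. Next row=LF[3]=4
  step 6: row=4, L[4]='f', prepend. Next row=LF[4]=5
  step 7: row=5, L[5]='f', prepend. Next row=LF[5]=6
  step 8: row=6, L[6]='o', prepend. Next row=LF[6]=7
  step 9: row=7, L[7]='t', prepend. Next row=LF[7]=8
Reversed output: toffeeWU$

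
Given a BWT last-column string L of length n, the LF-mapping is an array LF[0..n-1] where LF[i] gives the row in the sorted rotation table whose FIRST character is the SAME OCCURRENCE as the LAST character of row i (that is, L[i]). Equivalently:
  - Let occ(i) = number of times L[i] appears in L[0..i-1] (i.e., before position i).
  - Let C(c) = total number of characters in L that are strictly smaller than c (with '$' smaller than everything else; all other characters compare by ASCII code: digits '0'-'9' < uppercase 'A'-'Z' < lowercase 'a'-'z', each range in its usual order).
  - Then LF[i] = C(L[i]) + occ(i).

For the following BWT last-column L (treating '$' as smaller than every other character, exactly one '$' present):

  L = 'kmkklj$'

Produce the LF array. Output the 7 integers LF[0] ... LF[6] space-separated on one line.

Char counts: '$':1, 'j':1, 'k':3, 'l':1, 'm':1
C (first-col start): C('$')=0, C('j')=1, C('k')=2, C('l')=5, C('m')=6
L[0]='k': occ=0, LF[0]=C('k')+0=2+0=2
L[1]='m': occ=0, LF[1]=C('m')+0=6+0=6
L[2]='k': occ=1, LF[2]=C('k')+1=2+1=3
L[3]='k': occ=2, LF[3]=C('k')+2=2+2=4
L[4]='l': occ=0, LF[4]=C('l')+0=5+0=5
L[5]='j': occ=0, LF[5]=C('j')+0=1+0=1
L[6]='$': occ=0, LF[6]=C('$')+0=0+0=0

Answer: 2 6 3 4 5 1 0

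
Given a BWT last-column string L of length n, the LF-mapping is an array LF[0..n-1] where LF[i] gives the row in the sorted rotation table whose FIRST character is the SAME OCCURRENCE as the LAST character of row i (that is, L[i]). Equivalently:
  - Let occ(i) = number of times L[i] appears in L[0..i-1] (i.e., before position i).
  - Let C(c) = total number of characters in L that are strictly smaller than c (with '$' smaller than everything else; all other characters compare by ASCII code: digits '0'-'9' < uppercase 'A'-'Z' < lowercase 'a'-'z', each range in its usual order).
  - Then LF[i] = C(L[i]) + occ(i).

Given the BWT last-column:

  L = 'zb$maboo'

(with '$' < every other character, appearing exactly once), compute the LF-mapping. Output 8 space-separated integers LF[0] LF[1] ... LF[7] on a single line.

Answer: 7 2 0 4 1 3 5 6

Derivation:
Char counts: '$':1, 'a':1, 'b':2, 'm':1, 'o':2, 'z':1
C (first-col start): C('$')=0, C('a')=1, C('b')=2, C('m')=4, C('o')=5, C('z')=7
L[0]='z': occ=0, LF[0]=C('z')+0=7+0=7
L[1]='b': occ=0, LF[1]=C('b')+0=2+0=2
L[2]='$': occ=0, LF[2]=C('$')+0=0+0=0
L[3]='m': occ=0, LF[3]=C('m')+0=4+0=4
L[4]='a': occ=0, LF[4]=C('a')+0=1+0=1
L[5]='b': occ=1, LF[5]=C('b')+1=2+1=3
L[6]='o': occ=0, LF[6]=C('o')+0=5+0=5
L[7]='o': occ=1, LF[7]=C('o')+1=5+1=6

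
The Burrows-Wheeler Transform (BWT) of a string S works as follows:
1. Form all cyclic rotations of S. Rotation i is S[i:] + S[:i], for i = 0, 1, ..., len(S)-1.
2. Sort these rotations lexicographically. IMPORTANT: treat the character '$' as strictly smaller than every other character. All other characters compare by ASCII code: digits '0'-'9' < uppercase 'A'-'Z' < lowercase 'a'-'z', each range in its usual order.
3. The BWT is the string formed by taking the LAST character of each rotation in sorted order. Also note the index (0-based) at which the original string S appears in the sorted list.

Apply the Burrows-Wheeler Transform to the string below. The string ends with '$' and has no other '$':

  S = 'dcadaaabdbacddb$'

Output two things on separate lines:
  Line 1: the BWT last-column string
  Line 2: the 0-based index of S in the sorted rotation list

Answer: bdaabcddadaadb$c
14

Derivation:
All 16 rotations (rotation i = S[i:]+S[:i]):
  rot[0] = dcadaaabdbacddb$
  rot[1] = cadaaabdbacddb$d
  rot[2] = adaaabdbacddb$dc
  rot[3] = daaabdbacddb$dca
  rot[4] = aaabdbacddb$dcad
  rot[5] = aabdbacddb$dcada
  rot[6] = abdbacddb$dcadaa
  rot[7] = bdbacddb$dcadaaa
  rot[8] = dbacddb$dcadaaab
  rot[9] = bacddb$dcadaaabd
  rot[10] = acddb$dcadaaabdb
  rot[11] = cddb$dcadaaabdba
  rot[12] = ddb$dcadaaabdbac
  rot[13] = db$dcadaaabdbacd
  rot[14] = b$dcadaaabdbacdd
  rot[15] = $dcadaaabdbacddb
Sorted (with $ < everything):
  sorted[0] = $dcadaaabdbacddb  (last char: 'b')
  sorted[1] = aaabdbacddb$dcad  (last char: 'd')
  sorted[2] = aabdbacddb$dcada  (last char: 'a')
  sorted[3] = abdbacddb$dcadaa  (last char: 'a')
  sorted[4] = acddb$dcadaaabdb  (last char: 'b')
  sorted[5] = adaaabdbacddb$dc  (last char: 'c')
  sorted[6] = b$dcadaaabdbacdd  (last char: 'd')
  sorted[7] = bacddb$dcadaaabd  (last char: 'd')
  sorted[8] = bdbacddb$dcadaaa  (last char: 'a')
  sorted[9] = cadaaabdbacddb$d  (last char: 'd')
  sorted[10] = cddb$dcadaaabdba  (last char: 'a')
  sorted[11] = daaabdbacddb$dca  (last char: 'a')
  sorted[12] = db$dcadaaabdbacd  (last char: 'd')
  sorted[13] = dbacddb$dcadaaab  (last char: 'b')
  sorted[14] = dcadaaabdbacddb$  (last char: '$')
  sorted[15] = ddb$dcadaaabdbac  (last char: 'c')
Last column: bdaabcddadaadb$c
Original string S is at sorted index 14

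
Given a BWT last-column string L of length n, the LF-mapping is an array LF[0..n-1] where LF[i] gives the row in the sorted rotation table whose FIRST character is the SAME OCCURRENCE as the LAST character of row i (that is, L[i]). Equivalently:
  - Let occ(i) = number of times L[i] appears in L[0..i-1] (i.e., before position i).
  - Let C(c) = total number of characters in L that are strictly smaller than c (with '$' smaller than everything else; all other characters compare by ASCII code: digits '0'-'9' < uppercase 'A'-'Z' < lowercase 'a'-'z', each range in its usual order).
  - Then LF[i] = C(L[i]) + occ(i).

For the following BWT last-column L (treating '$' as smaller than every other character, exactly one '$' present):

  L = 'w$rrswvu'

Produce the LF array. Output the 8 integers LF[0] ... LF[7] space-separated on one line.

Answer: 6 0 1 2 3 7 5 4

Derivation:
Char counts: '$':1, 'r':2, 's':1, 'u':1, 'v':1, 'w':2
C (first-col start): C('$')=0, C('r')=1, C('s')=3, C('u')=4, C('v')=5, C('w')=6
L[0]='w': occ=0, LF[0]=C('w')+0=6+0=6
L[1]='$': occ=0, LF[1]=C('$')+0=0+0=0
L[2]='r': occ=0, LF[2]=C('r')+0=1+0=1
L[3]='r': occ=1, LF[3]=C('r')+1=1+1=2
L[4]='s': occ=0, LF[4]=C('s')+0=3+0=3
L[5]='w': occ=1, LF[5]=C('w')+1=6+1=7
L[6]='v': occ=0, LF[6]=C('v')+0=5+0=5
L[7]='u': occ=0, LF[7]=C('u')+0=4+0=4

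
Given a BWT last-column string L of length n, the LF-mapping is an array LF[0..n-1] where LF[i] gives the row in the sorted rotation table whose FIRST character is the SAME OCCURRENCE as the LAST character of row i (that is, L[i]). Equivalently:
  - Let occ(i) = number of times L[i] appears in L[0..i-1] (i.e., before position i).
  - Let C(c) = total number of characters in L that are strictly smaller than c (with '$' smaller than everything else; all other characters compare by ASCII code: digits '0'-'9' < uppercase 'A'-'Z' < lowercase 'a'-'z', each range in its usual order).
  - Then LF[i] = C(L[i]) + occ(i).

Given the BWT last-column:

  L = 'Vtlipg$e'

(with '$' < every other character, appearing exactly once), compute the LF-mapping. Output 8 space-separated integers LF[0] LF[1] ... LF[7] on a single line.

Char counts: '$':1, 'V':1, 'e':1, 'g':1, 'i':1, 'l':1, 'p':1, 't':1
C (first-col start): C('$')=0, C('V')=1, C('e')=2, C('g')=3, C('i')=4, C('l')=5, C('p')=6, C('t')=7
L[0]='V': occ=0, LF[0]=C('V')+0=1+0=1
L[1]='t': occ=0, LF[1]=C('t')+0=7+0=7
L[2]='l': occ=0, LF[2]=C('l')+0=5+0=5
L[3]='i': occ=0, LF[3]=C('i')+0=4+0=4
L[4]='p': occ=0, LF[4]=C('p')+0=6+0=6
L[5]='g': occ=0, LF[5]=C('g')+0=3+0=3
L[6]='$': occ=0, LF[6]=C('$')+0=0+0=0
L[7]='e': occ=0, LF[7]=C('e')+0=2+0=2

Answer: 1 7 5 4 6 3 0 2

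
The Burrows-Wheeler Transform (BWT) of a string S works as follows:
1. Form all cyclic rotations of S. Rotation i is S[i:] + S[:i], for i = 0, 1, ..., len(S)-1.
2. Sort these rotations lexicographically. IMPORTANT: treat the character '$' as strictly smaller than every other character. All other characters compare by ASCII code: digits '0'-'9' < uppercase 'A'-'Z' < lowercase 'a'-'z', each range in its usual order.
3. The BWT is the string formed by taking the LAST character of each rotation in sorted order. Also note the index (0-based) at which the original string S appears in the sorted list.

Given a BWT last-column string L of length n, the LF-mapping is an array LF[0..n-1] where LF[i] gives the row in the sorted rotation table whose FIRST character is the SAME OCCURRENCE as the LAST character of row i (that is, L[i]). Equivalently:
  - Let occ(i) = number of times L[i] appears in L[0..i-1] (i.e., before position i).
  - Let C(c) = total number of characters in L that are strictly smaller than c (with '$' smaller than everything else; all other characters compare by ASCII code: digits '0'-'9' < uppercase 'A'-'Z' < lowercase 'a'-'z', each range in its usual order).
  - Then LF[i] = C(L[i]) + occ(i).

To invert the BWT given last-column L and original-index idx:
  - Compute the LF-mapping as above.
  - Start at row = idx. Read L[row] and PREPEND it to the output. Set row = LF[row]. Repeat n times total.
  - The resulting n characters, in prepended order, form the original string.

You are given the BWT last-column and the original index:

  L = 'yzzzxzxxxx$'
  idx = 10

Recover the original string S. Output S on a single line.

LF mapping: 6 7 8 9 1 10 2 3 4 5 0
Walk LF starting at row 10, prepending L[row]:
  step 1: row=10, L[10]='$', prepend. Next row=LF[10]=0
  step 2: row=0, L[0]='y', prepend. Next row=LF[0]=6
  step 3: row=6, L[6]='x', prepend. Next row=LF[6]=2
  step 4: row=2, L[2]='z', prepend. Next row=LF[2]=8
  step 5: row=8, L[8]='x', prepend. Next row=LF[8]=4
  step 6: row=4, L[4]='x', prepend. Next row=LF[4]=1
  step 7: row=1, L[1]='z', prepend. Next row=LF[1]=7
  step 8: row=7, L[7]='x', prepend. Next row=LF[7]=3
  step 9: row=3, L[3]='z', prepend. Next row=LF[3]=9
  step 10: row=9, L[9]='x', prepend. Next row=LF[9]=5
  step 11: row=5, L[5]='z', prepend. Next row=LF[5]=10
Reversed output: zxzxzxxzxy$

Answer: zxzxzxxzxy$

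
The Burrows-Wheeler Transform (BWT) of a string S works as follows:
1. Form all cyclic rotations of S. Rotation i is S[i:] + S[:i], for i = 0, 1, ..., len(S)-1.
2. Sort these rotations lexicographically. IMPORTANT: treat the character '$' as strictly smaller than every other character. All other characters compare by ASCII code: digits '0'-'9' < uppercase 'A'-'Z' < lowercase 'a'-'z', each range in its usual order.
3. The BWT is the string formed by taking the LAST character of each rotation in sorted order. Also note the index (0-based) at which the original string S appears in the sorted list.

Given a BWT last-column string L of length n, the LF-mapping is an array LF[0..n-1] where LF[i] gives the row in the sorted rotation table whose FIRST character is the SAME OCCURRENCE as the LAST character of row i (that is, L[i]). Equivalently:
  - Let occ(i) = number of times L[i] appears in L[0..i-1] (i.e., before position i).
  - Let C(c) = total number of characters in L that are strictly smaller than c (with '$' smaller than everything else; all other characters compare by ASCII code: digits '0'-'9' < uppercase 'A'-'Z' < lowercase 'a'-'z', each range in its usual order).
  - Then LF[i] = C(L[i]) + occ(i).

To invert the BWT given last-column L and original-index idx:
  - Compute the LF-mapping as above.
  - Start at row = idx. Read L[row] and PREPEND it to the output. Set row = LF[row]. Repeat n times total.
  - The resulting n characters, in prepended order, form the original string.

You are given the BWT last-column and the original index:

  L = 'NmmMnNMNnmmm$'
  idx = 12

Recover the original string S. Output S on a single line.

Answer: nmmmnNNmMmMN$

Derivation:
LF mapping: 3 6 7 1 11 4 2 5 12 8 9 10 0
Walk LF starting at row 12, prepending L[row]:
  step 1: row=12, L[12]='$', prepend. Next row=LF[12]=0
  step 2: row=0, L[0]='N', prepend. Next row=LF[0]=3
  step 3: row=3, L[3]='M', prepend. Next row=LF[3]=1
  step 4: row=1, L[1]='m', prepend. Next row=LF[1]=6
  step 5: row=6, L[6]='M', prepend. Next row=LF[6]=2
  step 6: row=2, L[2]='m', prepend. Next row=LF[2]=7
  step 7: row=7, L[7]='N', prepend. Next row=LF[7]=5
  step 8: row=5, L[5]='N', prepend. Next row=LF[5]=4
  step 9: row=4, L[4]='n', prepend. Next row=LF[4]=11
  step 10: row=11, L[11]='m', prepend. Next row=LF[11]=10
  step 11: row=10, L[10]='m', prepend. Next row=LF[10]=9
  step 12: row=9, L[9]='m', prepend. Next row=LF[9]=8
  step 13: row=8, L[8]='n', prepend. Next row=LF[8]=12
Reversed output: nmmmnNNmMmMN$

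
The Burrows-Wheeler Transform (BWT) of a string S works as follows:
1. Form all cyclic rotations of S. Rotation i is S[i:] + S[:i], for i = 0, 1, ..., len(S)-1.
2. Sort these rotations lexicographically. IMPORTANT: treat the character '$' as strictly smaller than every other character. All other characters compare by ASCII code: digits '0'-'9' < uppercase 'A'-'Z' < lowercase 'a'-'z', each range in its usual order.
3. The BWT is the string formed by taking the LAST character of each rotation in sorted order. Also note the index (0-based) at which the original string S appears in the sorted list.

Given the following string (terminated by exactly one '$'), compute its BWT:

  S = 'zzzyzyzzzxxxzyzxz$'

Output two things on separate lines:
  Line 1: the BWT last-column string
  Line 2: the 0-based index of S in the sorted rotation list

All 18 rotations (rotation i = S[i:]+S[:i]):
  rot[0] = zzzyzyzzzxxxzyzxz$
  rot[1] = zzyzyzzzxxxzyzxz$z
  rot[2] = zyzyzzzxxxzyzxz$zz
  rot[3] = yzyzzzxxxzyzxz$zzz
  rot[4] = zyzzzxxxzyzxz$zzzy
  rot[5] = yzzzxxxzyzxz$zzzyz
  rot[6] = zzzxxxzyzxz$zzzyzy
  rot[7] = zzxxxzyzxz$zzzyzyz
  rot[8] = zxxxzyzxz$zzzyzyzz
  rot[9] = xxxzyzxz$zzzyzyzzz
  rot[10] = xxzyzxz$zzzyzyzzzx
  rot[11] = xzyzxz$zzzyzyzzzxx
  rot[12] = zyzxz$zzzyzyzzzxxx
  rot[13] = yzxz$zzzyzyzzzxxxz
  rot[14] = zxz$zzzyzyzzzxxxzy
  rot[15] = xz$zzzyzyzzzxxxzyz
  rot[16] = z$zzzyzyzzzxxxzyzx
  rot[17] = $zzzyzyzzzxxxzyzxz
Sorted (with $ < everything):
  sorted[0] = $zzzyzyzzzxxxzyzxz  (last char: 'z')
  sorted[1] = xxxzyzxz$zzzyzyzzz  (last char: 'z')
  sorted[2] = xxzyzxz$zzzyzyzzzx  (last char: 'x')
  sorted[3] = xz$zzzyzyzzzxxxzyz  (last char: 'z')
  sorted[4] = xzyzxz$zzzyzyzzzxx  (last char: 'x')
  sorted[5] = yzxz$zzzyzyzzzxxxz  (last char: 'z')
  sorted[6] = yzyzzzxxxzyzxz$zzz  (last char: 'z')
  sorted[7] = yzzzxxxzyzxz$zzzyz  (last char: 'z')
  sorted[8] = z$zzzyzyzzzxxxzyzx  (last char: 'x')
  sorted[9] = zxxxzyzxz$zzzyzyzz  (last char: 'z')
  sorted[10] = zxz$zzzyzyzzzxxxzy  (last char: 'y')
  sorted[11] = zyzxz$zzzyzyzzzxxx  (last char: 'x')
  sorted[12] = zyzyzzzxxxzyzxz$zz  (last char: 'z')
  sorted[13] = zyzzzxxxzyzxz$zzzy  (last char: 'y')
  sorted[14] = zzxxxzyzxz$zzzyzyz  (last char: 'z')
  sorted[15] = zzyzyzzzxxxzyzxz$z  (last char: 'z')
  sorted[16] = zzzxxxzyzxz$zzzyzy  (last char: 'y')
  sorted[17] = zzzyzyzzzxxxzyzxz$  (last char: '$')
Last column: zzxzxzzzxzyxzyzzy$
Original string S is at sorted index 17

Answer: zzxzxzzzxzyxzyzzy$
17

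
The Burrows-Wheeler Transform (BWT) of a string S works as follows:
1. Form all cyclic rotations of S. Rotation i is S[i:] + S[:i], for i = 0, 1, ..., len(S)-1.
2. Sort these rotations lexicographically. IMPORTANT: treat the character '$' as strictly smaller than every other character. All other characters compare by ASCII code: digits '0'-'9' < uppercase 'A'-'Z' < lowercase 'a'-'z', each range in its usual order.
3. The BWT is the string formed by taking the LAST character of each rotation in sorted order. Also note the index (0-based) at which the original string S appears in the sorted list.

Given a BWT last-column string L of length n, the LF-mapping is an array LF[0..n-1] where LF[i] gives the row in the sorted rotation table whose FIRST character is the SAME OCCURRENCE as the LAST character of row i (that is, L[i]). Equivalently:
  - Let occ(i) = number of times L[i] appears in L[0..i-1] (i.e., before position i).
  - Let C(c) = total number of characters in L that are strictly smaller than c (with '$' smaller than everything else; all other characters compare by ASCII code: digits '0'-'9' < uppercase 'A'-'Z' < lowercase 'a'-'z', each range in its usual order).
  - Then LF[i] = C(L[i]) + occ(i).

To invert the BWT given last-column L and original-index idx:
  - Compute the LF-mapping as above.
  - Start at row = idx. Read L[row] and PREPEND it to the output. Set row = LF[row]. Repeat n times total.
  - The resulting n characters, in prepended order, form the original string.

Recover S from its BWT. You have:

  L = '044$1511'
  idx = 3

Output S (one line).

LF mapping: 1 5 6 0 2 7 3 4
Walk LF starting at row 3, prepending L[row]:
  step 1: row=3, L[3]='$', prepend. Next row=LF[3]=0
  step 2: row=0, L[0]='0', prepend. Next row=LF[0]=1
  step 3: row=1, L[1]='4', prepend. Next row=LF[1]=5
  step 4: row=5, L[5]='5', prepend. Next row=LF[5]=7
  step 5: row=7, L[7]='1', prepend. Next row=LF[7]=4
  step 6: row=4, L[4]='1', prepend. Next row=LF[4]=2
  step 7: row=2, L[2]='4', prepend. Next row=LF[2]=6
  step 8: row=6, L[6]='1', prepend. Next row=LF[6]=3
Reversed output: 1411540$

Answer: 1411540$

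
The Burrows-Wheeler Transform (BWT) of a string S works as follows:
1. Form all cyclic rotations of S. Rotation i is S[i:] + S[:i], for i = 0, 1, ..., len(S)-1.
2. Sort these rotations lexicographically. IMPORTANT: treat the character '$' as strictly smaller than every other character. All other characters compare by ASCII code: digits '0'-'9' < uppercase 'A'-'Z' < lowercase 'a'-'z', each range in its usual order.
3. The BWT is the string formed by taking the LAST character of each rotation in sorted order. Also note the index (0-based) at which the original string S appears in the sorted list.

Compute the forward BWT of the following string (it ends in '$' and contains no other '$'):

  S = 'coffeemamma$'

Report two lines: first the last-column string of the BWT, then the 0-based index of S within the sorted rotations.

Answer: amm$fefomeac
3

Derivation:
All 12 rotations (rotation i = S[i:]+S[:i]):
  rot[0] = coffeemamma$
  rot[1] = offeemamma$c
  rot[2] = ffeemamma$co
  rot[3] = feemamma$cof
  rot[4] = eemamma$coff
  rot[5] = emamma$coffe
  rot[6] = mamma$coffee
  rot[7] = amma$coffeem
  rot[8] = mma$coffeema
  rot[9] = ma$coffeemam
  rot[10] = a$coffeemamm
  rot[11] = $coffeemamma
Sorted (with $ < everything):
  sorted[0] = $coffeemamma  (last char: 'a')
  sorted[1] = a$coffeemamm  (last char: 'm')
  sorted[2] = amma$coffeem  (last char: 'm')
  sorted[3] = coffeemamma$  (last char: '$')
  sorted[4] = eemamma$coff  (last char: 'f')
  sorted[5] = emamma$coffe  (last char: 'e')
  sorted[6] = feemamma$cof  (last char: 'f')
  sorted[7] = ffeemamma$co  (last char: 'o')
  sorted[8] = ma$coffeemam  (last char: 'm')
  sorted[9] = mamma$coffee  (last char: 'e')
  sorted[10] = mma$coffeema  (last char: 'a')
  sorted[11] = offeemamma$c  (last char: 'c')
Last column: amm$fefomeac
Original string S is at sorted index 3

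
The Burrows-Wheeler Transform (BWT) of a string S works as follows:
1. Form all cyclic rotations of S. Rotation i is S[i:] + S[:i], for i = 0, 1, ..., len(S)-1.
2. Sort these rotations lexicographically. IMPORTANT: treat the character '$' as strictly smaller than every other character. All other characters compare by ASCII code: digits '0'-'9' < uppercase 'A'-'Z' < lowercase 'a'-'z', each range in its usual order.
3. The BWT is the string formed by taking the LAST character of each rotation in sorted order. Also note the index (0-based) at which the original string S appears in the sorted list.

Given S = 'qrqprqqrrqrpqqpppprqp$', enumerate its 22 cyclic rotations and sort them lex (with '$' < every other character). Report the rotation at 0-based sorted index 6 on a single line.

Answer: prqp$qrqprqqrrqrpqqppp

Derivation:
All 22 rotations (rotation i = S[i:]+S[:i]):
  rot[0] = qrqprqqrrqrpqqpppprqp$
  rot[1] = rqprqqrrqrpqqpppprqp$q
  rot[2] = qprqqrrqrpqqpppprqp$qr
  rot[3] = prqqrrqrpqqpppprqp$qrq
  rot[4] = rqqrrqrpqqpppprqp$qrqp
  rot[5] = qqrrqrpqqpppprqp$qrqpr
  rot[6] = qrrqrpqqpppprqp$qrqprq
  rot[7] = rrqrpqqpppprqp$qrqprqq
  rot[8] = rqrpqqpppprqp$qrqprqqr
  rot[9] = qrpqqpppprqp$qrqprqqrr
  rot[10] = rpqqpppprqp$qrqprqqrrq
  rot[11] = pqqpppprqp$qrqprqqrrqr
  rot[12] = qqpppprqp$qrqprqqrrqrp
  rot[13] = qpppprqp$qrqprqqrrqrpq
  rot[14] = pppprqp$qrqprqqrrqrpqq
  rot[15] = ppprqp$qrqprqqrrqrpqqp
  rot[16] = pprqp$qrqprqqrrqrpqqpp
  rot[17] = prqp$qrqprqqrrqrpqqppp
  rot[18] = rqp$qrqprqqrrqrpqqpppp
  rot[19] = qp$qrqprqqrrqrpqqppppr
  rot[20] = p$qrqprqqrrqrpqqpppprq
  rot[21] = $qrqprqqrrqrpqqpppprqp
Sorted (with $ < everything):
  sorted[0] = $qrqprqqrrqrpqqpppprqp
  sorted[1] = p$qrqprqqrrqrpqqpppprq
  sorted[2] = pppprqp$qrqprqqrrqrpqq
  sorted[3] = ppprqp$qrqprqqrrqrpqqp
  sorted[4] = pprqp$qrqprqqrrqrpqqpp
  sorted[5] = pqqpppprqp$qrqprqqrrqr
  sorted[6] = prqp$qrqprqqrrqrpqqppp
  sorted[7] = prqqrrqrpqqpppprqp$qrq
  sorted[8] = qp$qrqprqqrrqrpqqppppr
  sorted[9] = qpppprqp$qrqprqqrrqrpq
  sorted[10] = qprqqrrqrpqqpppprqp$qr
  sorted[11] = qqpppprqp$qrqprqqrrqrp
  sorted[12] = qqrrqrpqqpppprqp$qrqpr
  sorted[13] = qrpqqpppprqp$qrqprqqrr
  sorted[14] = qrqprqqrrqrpqqpppprqp$
  sorted[15] = qrrqrpqqpppprqp$qrqprq
  sorted[16] = rpqqpppprqp$qrqprqqrrq
  sorted[17] = rqp$qrqprqqrrqrpqqpppp
  sorted[18] = rqprqqrrqrpqqpppprqp$q
  sorted[19] = rqqrrqrpqqpppprqp$qrqp
  sorted[20] = rqrpqqpppprqp$qrqprqqr
  sorted[21] = rrqrpqqpppprqp$qrqprqq
sorted[6] = prqp$qrqprqqrrqrpqqppp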